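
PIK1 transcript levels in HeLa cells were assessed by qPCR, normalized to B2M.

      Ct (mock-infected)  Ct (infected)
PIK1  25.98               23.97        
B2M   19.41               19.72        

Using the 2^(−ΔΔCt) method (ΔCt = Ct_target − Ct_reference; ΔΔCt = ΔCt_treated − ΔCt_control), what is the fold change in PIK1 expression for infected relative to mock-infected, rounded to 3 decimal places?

4.993

ΔCt(mock-infected) = 25.980 − 19.410 = 6.570
ΔCt(infected) = 23.970 − 19.720 = 4.250
ΔΔCt = 4.250 − 6.570 = -2.320
Fold change = 2^(−(-2.320)) = 2^2.320 = 4.9933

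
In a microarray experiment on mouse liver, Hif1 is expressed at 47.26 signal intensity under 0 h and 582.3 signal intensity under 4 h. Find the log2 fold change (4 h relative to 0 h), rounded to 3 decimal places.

3.623

Fold change = 582.3 / 47.26 = 12.3212
log2(12.3212) = 3.6231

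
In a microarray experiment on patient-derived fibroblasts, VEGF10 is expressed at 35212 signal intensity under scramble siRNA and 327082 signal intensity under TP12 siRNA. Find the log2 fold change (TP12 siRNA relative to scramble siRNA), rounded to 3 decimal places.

Fold change = 327082 / 35212 = 9.2889
log2(9.2889) = 3.2155

3.216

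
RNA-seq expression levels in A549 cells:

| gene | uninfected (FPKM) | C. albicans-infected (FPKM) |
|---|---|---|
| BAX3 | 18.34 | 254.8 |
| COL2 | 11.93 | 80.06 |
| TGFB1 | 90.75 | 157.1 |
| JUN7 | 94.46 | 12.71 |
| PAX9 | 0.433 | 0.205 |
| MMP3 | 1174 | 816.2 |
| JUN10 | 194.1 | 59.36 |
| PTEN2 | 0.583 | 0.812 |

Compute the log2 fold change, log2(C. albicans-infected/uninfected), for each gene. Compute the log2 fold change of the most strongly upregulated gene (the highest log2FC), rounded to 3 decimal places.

3.796

log2(254.8/18.34) = 3.796  (BAX3)
log2(80.06/11.93) = 2.746  (COL2)
log2(157.1/90.75) = 0.792  (TGFB1)
log2(12.71/94.46) = -2.894  (JUN7)
log2(0.205/0.433) = -1.079  (PAX9)
log2(816.2/1174) = -0.524  (MMP3)
log2(59.36/194.1) = -1.709  (JUN10)
log2(0.812/0.583) = 0.478  (PTEN2)
BAX3 is most strongly upregulated.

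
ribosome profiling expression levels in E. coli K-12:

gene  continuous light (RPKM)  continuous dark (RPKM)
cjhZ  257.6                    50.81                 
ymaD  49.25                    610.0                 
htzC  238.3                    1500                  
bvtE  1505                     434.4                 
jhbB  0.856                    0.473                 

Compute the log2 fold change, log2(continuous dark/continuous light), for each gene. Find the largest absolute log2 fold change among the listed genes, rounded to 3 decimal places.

log2(50.81/257.6) = -2.342  (cjhZ)
log2(610.0/49.25) = 3.631  (ymaD)
log2(1500/238.3) = 2.654  (htzC)
log2(434.4/1505) = -1.793  (bvtE)
log2(0.473/0.856) = -0.856  (jhbB)
The largest magnitude belongs to ymaD.

3.631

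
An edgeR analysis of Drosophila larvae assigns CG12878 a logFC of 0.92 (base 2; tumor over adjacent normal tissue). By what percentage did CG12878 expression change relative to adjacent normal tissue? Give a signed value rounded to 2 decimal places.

Fold change = 2^(0.92) = 1.8921
Percent change = (FC − 1) × 100% = (1.8921 − 1) × 100 = 89.21%

89.21%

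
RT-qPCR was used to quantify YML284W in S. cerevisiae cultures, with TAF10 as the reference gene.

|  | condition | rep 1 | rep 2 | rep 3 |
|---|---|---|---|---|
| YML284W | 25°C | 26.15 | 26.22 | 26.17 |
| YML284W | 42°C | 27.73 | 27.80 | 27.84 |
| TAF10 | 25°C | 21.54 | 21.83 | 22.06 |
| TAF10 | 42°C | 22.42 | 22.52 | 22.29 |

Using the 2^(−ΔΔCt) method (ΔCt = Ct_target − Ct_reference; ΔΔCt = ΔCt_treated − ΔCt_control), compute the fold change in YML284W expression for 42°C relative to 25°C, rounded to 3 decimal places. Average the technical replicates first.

Mean Ct: YML284W 25°C 26.180; YML284W 42°C 27.790; TAF10 25°C 21.810; TAF10 42°C 22.410
ΔCt(25°C) = 26.180 − 21.810 = 4.370
ΔCt(42°C) = 27.790 − 22.410 = 5.380
ΔΔCt = 5.380 − 4.370 = 1.010
Fold change = 2^(−1.010) = 0.4965

0.497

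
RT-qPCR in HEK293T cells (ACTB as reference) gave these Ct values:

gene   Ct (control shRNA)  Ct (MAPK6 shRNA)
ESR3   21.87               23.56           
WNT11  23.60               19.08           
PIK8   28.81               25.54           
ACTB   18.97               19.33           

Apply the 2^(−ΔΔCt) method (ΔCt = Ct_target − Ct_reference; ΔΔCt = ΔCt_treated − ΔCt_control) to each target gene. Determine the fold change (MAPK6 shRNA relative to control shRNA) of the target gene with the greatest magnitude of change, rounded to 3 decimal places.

ESR3: ΔΔCt = (23.56−19.33) − (21.87−18.97) = 4.23 − 2.90 = 1.33; fold change = 2^-1.33 = 0.398
WNT11: ΔΔCt = (19.08−19.33) − (23.60−18.97) = -0.25 − 4.63 = -4.88; fold change = 2^4.88 = 29.446
PIK8: ΔΔCt = (25.54−19.33) − (28.81−18.97) = 6.21 − 9.84 = -3.63; fold change = 2^3.63 = 12.381
WNT11 has the largest |ΔΔCt| = 4.88.

29.446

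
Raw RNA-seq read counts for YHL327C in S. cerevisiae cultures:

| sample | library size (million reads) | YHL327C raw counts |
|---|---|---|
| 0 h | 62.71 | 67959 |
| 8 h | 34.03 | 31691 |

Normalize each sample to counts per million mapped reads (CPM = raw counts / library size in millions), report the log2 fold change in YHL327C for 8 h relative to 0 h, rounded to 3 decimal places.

CPM(0 h) = 67959 / 62.71 = 1083.7028
CPM(8 h) = 31691 / 34.03 = 931.2665
Fold change = 931.2665 / 1083.7028 = 0.85934
log2(0.85934) = -0.2187

-0.219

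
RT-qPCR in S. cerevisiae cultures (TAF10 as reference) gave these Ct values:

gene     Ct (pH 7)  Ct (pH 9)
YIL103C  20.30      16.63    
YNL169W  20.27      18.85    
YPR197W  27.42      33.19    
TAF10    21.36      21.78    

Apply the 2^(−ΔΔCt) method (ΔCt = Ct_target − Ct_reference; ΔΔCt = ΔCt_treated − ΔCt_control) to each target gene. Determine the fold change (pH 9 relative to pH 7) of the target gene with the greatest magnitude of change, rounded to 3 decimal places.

0.025

YIL103C: ΔΔCt = (16.63−21.78) − (20.30−21.36) = -5.15 − (-1.06) = -4.09; fold change = 2^4.09 = 17.030
YNL169W: ΔΔCt = (18.85−21.78) − (20.27−21.36) = -2.93 − (-1.09) = -1.84; fold change = 2^1.84 = 3.580
YPR197W: ΔΔCt = (33.19−21.78) − (27.42−21.36) = 11.41 − 6.06 = 5.35; fold change = 2^-5.35 = 0.025
YPR197W has the largest |ΔΔCt| = 5.35.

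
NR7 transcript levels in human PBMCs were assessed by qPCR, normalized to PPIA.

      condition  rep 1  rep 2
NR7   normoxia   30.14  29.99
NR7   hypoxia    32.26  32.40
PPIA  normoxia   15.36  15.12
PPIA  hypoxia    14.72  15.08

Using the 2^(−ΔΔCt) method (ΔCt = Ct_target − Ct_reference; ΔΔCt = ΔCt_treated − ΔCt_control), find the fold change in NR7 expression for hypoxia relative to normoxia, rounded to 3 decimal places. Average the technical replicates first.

0.164

Mean Ct: NR7 normoxia 30.065; NR7 hypoxia 32.330; PPIA normoxia 15.240; PPIA hypoxia 14.900
ΔCt(normoxia) = 30.065 − 15.240 = 14.825
ΔCt(hypoxia) = 32.330 − 14.900 = 17.430
ΔΔCt = 17.430 − 14.825 = 2.605
Fold change = 2^(−2.605) = 0.1644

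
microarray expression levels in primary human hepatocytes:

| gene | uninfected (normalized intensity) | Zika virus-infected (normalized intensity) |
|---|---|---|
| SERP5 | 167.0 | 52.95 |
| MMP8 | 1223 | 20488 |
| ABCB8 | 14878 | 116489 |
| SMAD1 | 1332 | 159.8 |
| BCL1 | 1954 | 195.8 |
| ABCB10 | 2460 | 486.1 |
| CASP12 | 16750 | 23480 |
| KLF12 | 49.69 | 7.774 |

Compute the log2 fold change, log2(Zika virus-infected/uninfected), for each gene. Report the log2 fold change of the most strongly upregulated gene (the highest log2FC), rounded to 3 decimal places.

log2(52.95/167.0) = -1.657  (SERP5)
log2(20488/1223) = 4.066  (MMP8)
log2(116489/14878) = 2.969  (ABCB8)
log2(159.8/1332) = -3.059  (SMAD1)
log2(195.8/1954) = -3.319  (BCL1)
log2(486.1/2460) = -2.339  (ABCB10)
log2(23480/16750) = 0.487  (CASP12)
log2(7.774/49.69) = -2.676  (KLF12)
MMP8 is most strongly upregulated.

4.066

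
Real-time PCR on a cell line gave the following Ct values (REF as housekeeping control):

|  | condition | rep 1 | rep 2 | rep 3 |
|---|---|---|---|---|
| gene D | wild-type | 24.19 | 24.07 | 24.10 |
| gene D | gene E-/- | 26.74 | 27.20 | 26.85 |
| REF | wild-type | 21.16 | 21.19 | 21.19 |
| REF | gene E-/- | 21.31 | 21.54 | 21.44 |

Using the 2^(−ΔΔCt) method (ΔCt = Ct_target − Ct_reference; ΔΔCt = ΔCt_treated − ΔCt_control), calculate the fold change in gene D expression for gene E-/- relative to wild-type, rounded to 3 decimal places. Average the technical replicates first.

Mean Ct: gene D wild-type 24.120; gene D gene E-/- 26.930; REF wild-type 21.180; REF gene E-/- 21.430
ΔCt(wild-type) = 24.120 − 21.180 = 2.940
ΔCt(gene E-/-) = 26.930 − 21.430 = 5.500
ΔΔCt = 5.500 − 2.940 = 2.560
Fold change = 2^(−2.560) = 0.1696

0.170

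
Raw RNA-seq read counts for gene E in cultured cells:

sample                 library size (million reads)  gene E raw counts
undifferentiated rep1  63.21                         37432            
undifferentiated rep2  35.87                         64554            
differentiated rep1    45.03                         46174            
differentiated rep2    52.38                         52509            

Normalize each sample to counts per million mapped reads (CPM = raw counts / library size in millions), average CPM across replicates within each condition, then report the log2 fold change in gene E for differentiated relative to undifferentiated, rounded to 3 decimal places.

-0.238

CPM(undifferentiated rep1) = 37432 / 63.21 = 592.1848
CPM(undifferentiated rep2) = 64554 / 35.87 = 1799.6655
CPM(differentiated rep1) = 46174 / 45.03 = 1025.4053
CPM(differentiated rep2) = 52509 / 52.38 = 1002.4628
mean CPM(undifferentiated) = 1195.9251; mean CPM(differentiated) = 1013.9340
Fold change = 1013.9340 / 1195.9251 = 0.84782
log2(0.84782) = -0.2382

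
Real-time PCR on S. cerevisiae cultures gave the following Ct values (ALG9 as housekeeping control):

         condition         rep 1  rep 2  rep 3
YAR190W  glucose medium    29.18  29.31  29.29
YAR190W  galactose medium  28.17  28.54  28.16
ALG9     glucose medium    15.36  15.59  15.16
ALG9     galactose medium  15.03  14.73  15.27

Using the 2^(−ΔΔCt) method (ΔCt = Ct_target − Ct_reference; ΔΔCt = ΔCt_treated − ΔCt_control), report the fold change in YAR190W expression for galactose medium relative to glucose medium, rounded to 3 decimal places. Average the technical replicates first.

Mean Ct: YAR190W glucose medium 29.260; YAR190W galactose medium 28.290; ALG9 glucose medium 15.370; ALG9 galactose medium 15.010
ΔCt(glucose medium) = 29.260 − 15.370 = 13.890
ΔCt(galactose medium) = 28.290 − 15.010 = 13.280
ΔΔCt = 13.280 − 13.890 = -0.610
Fold change = 2^(−(-0.610)) = 2^0.610 = 1.5263

1.526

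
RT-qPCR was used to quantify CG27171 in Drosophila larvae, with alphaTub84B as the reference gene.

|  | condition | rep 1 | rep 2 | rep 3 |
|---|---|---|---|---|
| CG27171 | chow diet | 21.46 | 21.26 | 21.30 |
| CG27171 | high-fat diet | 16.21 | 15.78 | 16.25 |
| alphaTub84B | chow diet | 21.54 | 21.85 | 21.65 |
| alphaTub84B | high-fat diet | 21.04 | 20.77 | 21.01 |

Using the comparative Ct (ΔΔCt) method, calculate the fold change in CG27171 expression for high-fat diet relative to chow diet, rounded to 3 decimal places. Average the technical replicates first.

Mean Ct: CG27171 chow diet 21.340; CG27171 high-fat diet 16.080; alphaTub84B chow diet 21.680; alphaTub84B high-fat diet 20.940
ΔCt(chow diet) = 21.340 − 21.680 = -0.340
ΔCt(high-fat diet) = 16.080 − 20.940 = -4.860
ΔΔCt = -4.860 − (-0.340) = -4.520
Fold change = 2^(−(-4.520)) = 2^4.520 = 22.9433

22.943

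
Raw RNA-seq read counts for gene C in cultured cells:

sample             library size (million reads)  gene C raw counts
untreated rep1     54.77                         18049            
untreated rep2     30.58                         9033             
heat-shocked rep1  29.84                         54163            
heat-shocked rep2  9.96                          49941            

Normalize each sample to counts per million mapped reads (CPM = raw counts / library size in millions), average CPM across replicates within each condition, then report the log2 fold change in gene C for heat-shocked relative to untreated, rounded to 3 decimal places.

CPM(untreated rep1) = 18049 / 54.77 = 329.5417
CPM(untreated rep2) = 9033 / 30.58 = 295.3891
CPM(heat-shocked rep1) = 54163 / 29.84 = 1815.1139
CPM(heat-shocked rep2) = 49941 / 9.96 = 5014.1566
mean CPM(untreated) = 312.4654; mean CPM(heat-shocked) = 3414.6353
Fold change = 3414.6353 / 312.4654 = 10.92804
log2(10.92804) = 3.4500

3.450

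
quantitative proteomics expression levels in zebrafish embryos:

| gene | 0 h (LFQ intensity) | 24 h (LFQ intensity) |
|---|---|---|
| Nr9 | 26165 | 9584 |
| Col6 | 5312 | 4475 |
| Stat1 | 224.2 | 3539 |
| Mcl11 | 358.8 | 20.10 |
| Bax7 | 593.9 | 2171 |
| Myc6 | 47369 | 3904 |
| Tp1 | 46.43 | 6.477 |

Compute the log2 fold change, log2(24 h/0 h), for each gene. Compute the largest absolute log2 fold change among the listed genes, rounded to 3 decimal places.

log2(9584/26165) = -1.449  (Nr9)
log2(4475/5312) = -0.247  (Col6)
log2(3539/224.2) = 3.980  (Stat1)
log2(20.10/358.8) = -4.158  (Mcl11)
log2(2171/593.9) = 1.870  (Bax7)
log2(3904/47369) = -3.601  (Myc6)
log2(6.477/46.43) = -2.842  (Tp1)
The largest magnitude belongs to Mcl11.

4.158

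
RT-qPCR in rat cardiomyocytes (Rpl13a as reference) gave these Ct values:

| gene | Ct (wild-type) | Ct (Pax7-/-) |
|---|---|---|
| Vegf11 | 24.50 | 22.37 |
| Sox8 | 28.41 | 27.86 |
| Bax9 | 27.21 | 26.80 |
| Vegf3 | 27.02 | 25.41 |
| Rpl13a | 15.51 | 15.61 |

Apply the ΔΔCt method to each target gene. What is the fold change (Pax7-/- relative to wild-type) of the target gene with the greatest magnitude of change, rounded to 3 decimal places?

4.691

Vegf11: ΔΔCt = (22.37−15.61) − (24.50−15.51) = 6.76 − 8.99 = -2.23; fold change = 2^2.23 = 4.691
Sox8: ΔΔCt = (27.86−15.61) − (28.41−15.51) = 12.25 − 12.90 = -0.65; fold change = 2^0.65 = 1.569
Bax9: ΔΔCt = (26.80−15.61) − (27.21−15.51) = 11.19 − 11.70 = -0.51; fold change = 2^0.51 = 1.424
Vegf3: ΔΔCt = (25.41−15.61) − (27.02−15.51) = 9.80 − 11.51 = -1.71; fold change = 2^1.71 = 3.272
Vegf11 has the largest |ΔΔCt| = 2.23.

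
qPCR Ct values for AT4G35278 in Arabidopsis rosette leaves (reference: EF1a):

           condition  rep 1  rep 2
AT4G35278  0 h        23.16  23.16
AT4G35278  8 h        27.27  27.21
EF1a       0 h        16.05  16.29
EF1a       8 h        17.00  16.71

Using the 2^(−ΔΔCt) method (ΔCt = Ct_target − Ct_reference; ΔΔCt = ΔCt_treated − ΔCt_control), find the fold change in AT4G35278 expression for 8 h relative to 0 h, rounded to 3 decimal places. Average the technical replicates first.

0.095

Mean Ct: AT4G35278 0 h 23.160; AT4G35278 8 h 27.240; EF1a 0 h 16.170; EF1a 8 h 16.855
ΔCt(0 h) = 23.160 − 16.170 = 6.990
ΔCt(8 h) = 27.240 − 16.855 = 10.385
ΔΔCt = 10.385 − 6.990 = 3.395
Fold change = 2^(−3.395) = 0.0951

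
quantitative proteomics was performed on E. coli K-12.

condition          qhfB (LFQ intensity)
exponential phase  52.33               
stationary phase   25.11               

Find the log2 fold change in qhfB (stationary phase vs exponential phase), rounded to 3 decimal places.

Fold change = 25.11 / 52.33 = 0.4798
log2(0.4798) = -1.0594

-1.059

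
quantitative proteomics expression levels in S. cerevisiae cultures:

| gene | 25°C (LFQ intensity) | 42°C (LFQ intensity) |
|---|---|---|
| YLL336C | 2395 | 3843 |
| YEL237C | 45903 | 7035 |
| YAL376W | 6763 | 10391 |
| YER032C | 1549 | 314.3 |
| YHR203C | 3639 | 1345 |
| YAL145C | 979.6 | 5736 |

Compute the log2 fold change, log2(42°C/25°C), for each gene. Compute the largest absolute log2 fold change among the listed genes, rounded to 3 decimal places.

2.706

log2(3843/2395) = 0.682  (YLL336C)
log2(7035/45903) = -2.706  (YEL237C)
log2(10391/6763) = 0.620  (YAL376W)
log2(314.3/1549) = -2.301  (YER032C)
log2(1345/3639) = -1.436  (YHR203C)
log2(5736/979.6) = 2.550  (YAL145C)
The largest magnitude belongs to YEL237C.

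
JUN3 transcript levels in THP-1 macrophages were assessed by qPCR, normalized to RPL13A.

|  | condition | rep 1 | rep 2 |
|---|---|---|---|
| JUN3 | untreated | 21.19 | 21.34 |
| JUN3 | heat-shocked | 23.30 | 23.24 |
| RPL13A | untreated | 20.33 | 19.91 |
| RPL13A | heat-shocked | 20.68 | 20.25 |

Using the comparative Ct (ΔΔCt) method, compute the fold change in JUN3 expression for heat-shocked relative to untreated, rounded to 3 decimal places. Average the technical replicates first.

0.316

Mean Ct: JUN3 untreated 21.265; JUN3 heat-shocked 23.270; RPL13A untreated 20.120; RPL13A heat-shocked 20.465
ΔCt(untreated) = 21.265 − 20.120 = 1.145
ΔCt(heat-shocked) = 23.270 − 20.465 = 2.805
ΔΔCt = 2.805 − 1.145 = 1.660
Fold change = 2^(−1.660) = 0.3164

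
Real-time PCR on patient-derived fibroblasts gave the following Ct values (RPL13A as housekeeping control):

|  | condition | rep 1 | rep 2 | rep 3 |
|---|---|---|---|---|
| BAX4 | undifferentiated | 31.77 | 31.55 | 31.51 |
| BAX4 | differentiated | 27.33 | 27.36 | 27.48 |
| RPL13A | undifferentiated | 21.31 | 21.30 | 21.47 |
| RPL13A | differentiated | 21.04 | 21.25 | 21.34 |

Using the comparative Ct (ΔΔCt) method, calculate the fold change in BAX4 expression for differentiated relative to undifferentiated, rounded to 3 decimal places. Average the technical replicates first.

16.795

Mean Ct: BAX4 undifferentiated 31.610; BAX4 differentiated 27.390; RPL13A undifferentiated 21.360; RPL13A differentiated 21.210
ΔCt(undifferentiated) = 31.610 − 21.360 = 10.250
ΔCt(differentiated) = 27.390 − 21.210 = 6.180
ΔΔCt = 6.180 − 10.250 = -4.070
Fold change = 2^(−(-4.070)) = 2^4.070 = 16.7955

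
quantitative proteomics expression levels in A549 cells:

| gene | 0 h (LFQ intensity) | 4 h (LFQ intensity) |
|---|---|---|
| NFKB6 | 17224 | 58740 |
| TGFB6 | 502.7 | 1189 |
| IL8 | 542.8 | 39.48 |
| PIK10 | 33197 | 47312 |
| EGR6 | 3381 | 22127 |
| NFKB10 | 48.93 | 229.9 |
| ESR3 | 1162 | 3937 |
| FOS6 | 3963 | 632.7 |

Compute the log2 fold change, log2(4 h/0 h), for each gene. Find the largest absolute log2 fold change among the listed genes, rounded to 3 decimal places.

3.781

log2(58740/17224) = 1.770  (NFKB6)
log2(1189/502.7) = 1.242  (TGFB6)
log2(39.48/542.8) = -3.781  (IL8)
log2(47312/33197) = 0.511  (PIK10)
log2(22127/3381) = 2.710  (EGR6)
log2(229.9/48.93) = 2.232  (NFKB10)
log2(3937/1162) = 1.760  (ESR3)
log2(632.7/3963) = -2.647  (FOS6)
The largest magnitude belongs to IL8.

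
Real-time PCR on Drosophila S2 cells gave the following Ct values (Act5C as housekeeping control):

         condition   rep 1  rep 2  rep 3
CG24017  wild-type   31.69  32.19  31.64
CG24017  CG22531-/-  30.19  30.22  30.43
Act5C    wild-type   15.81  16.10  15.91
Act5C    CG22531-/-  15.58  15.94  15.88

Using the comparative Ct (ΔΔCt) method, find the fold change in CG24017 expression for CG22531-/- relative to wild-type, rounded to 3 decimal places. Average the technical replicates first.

Mean Ct: CG24017 wild-type 31.840; CG24017 CG22531-/- 30.280; Act5C wild-type 15.940; Act5C CG22531-/- 15.800
ΔCt(wild-type) = 31.840 − 15.940 = 15.900
ΔCt(CG22531-/-) = 30.280 − 15.800 = 14.480
ΔΔCt = 14.480 − 15.900 = -1.420
Fold change = 2^(−(-1.420)) = 2^1.420 = 2.6759

2.676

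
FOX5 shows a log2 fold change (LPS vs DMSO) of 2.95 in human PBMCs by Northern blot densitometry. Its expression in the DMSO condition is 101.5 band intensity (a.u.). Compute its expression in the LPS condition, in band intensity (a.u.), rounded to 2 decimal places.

Fold change = 2^(2.95) = 7.7275
LPS expression = 101.5 × 7.7275 = 784.34

784.34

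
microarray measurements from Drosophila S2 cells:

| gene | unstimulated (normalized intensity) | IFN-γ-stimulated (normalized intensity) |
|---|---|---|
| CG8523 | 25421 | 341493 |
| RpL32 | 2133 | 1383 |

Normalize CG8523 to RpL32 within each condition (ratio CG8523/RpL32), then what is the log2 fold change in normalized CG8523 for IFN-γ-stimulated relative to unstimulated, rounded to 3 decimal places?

4.373

CG8523/RpL32 (unstimulated) = 25421 / 2133 = 11.918
CG8523/RpL32 (IFN-γ-stimulated) = 341493 / 1383 = 246.92
Fold change = 246.92 / 11.918 = 20.7185
log2(20.7185) = 4.3728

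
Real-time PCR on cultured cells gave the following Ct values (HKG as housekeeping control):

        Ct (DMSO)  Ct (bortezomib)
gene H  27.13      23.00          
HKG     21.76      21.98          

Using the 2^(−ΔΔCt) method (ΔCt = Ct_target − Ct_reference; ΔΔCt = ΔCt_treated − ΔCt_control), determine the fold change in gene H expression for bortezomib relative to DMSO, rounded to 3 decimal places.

20.393

ΔCt(DMSO) = 27.130 − 21.760 = 5.370
ΔCt(bortezomib) = 23.000 − 21.980 = 1.020
ΔΔCt = 1.020 − 5.370 = -4.350
Fold change = 2^(−(-4.350)) = 2^4.350 = 20.3930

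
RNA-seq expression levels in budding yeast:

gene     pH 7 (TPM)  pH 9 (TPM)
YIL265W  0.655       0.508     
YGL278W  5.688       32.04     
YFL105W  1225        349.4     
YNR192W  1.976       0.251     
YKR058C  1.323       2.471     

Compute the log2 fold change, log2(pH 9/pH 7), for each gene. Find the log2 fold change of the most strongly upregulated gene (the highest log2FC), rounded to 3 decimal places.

log2(0.508/0.655) = -0.367  (YIL265W)
log2(32.04/5.688) = 2.494  (YGL278W)
log2(349.4/1225) = -1.810  (YFL105W)
log2(0.251/1.976) = -2.977  (YNR192W)
log2(2.471/1.323) = 0.901  (YKR058C)
YGL278W is most strongly upregulated.

2.494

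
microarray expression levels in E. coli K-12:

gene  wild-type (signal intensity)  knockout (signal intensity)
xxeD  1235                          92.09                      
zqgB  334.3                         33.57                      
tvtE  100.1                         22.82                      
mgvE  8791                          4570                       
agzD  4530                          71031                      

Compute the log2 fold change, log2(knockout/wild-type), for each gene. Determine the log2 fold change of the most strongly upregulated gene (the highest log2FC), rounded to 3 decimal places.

3.971

log2(92.09/1235) = -3.745  (xxeD)
log2(33.57/334.3) = -3.316  (zqgB)
log2(22.82/100.1) = -2.133  (tvtE)
log2(4570/8791) = -0.944  (mgvE)
log2(71031/4530) = 3.971  (agzD)
agzD is most strongly upregulated.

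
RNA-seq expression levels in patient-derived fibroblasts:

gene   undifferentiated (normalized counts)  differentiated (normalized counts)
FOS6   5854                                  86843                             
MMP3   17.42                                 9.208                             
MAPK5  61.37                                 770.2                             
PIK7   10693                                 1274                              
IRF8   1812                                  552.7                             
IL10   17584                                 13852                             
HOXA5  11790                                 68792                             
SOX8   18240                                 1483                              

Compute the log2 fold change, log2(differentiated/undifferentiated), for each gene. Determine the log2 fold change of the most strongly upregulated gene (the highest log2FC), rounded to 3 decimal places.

3.891

log2(86843/5854) = 3.891  (FOS6)
log2(9.208/17.42) = -0.920  (MMP3)
log2(770.2/61.37) = 3.650  (MAPK5)
log2(1274/10693) = -3.069  (PIK7)
log2(552.7/1812) = -1.713  (IRF8)
log2(13852/17584) = -0.344  (IL10)
log2(68792/11790) = 2.545  (HOXA5)
log2(1483/18240) = -3.621  (SOX8)
FOS6 is most strongly upregulated.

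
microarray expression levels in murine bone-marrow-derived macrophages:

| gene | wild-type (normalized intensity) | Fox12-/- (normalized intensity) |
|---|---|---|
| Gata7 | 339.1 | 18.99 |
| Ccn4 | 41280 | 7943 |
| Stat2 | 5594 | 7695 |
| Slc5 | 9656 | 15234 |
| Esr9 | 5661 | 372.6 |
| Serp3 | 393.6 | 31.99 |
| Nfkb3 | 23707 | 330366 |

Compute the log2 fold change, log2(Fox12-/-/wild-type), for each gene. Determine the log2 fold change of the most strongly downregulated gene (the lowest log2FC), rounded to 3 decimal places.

log2(18.99/339.1) = -4.158  (Gata7)
log2(7943/41280) = -2.378  (Ccn4)
log2(7695/5594) = 0.460  (Stat2)
log2(15234/9656) = 0.658  (Slc5)
log2(372.6/5661) = -3.925  (Esr9)
log2(31.99/393.6) = -3.621  (Serp3)
log2(330366/23707) = 3.801  (Nfkb3)
Gata7 is most strongly downregulated.

-4.158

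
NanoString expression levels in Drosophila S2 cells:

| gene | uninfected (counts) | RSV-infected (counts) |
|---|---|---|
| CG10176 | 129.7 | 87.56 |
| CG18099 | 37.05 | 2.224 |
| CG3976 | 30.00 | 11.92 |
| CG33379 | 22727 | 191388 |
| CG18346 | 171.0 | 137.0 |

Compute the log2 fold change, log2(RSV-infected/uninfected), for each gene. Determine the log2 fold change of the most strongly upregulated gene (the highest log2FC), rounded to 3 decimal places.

3.074

log2(87.56/129.7) = -0.567  (CG10176)
log2(2.224/37.05) = -4.058  (CG18099)
log2(11.92/30.00) = -1.332  (CG3976)
log2(191388/22727) = 3.074  (CG33379)
log2(137.0/171.0) = -0.320  (CG18346)
CG33379 is most strongly upregulated.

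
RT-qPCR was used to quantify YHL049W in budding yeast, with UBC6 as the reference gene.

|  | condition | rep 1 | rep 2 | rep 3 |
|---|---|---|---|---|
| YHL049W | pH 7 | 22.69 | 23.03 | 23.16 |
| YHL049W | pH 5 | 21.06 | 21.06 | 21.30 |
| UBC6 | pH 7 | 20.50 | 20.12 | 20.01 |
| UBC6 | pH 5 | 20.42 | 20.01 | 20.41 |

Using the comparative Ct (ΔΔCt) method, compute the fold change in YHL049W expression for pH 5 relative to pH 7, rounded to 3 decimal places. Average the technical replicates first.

3.706

Mean Ct: YHL049W pH 7 22.960; YHL049W pH 5 21.140; UBC6 pH 7 20.210; UBC6 pH 5 20.280
ΔCt(pH 7) = 22.960 − 20.210 = 2.750
ΔCt(pH 5) = 21.140 − 20.280 = 0.860
ΔΔCt = 0.860 − 2.750 = -1.890
Fold change = 2^(−(-1.890)) = 2^1.890 = 3.7064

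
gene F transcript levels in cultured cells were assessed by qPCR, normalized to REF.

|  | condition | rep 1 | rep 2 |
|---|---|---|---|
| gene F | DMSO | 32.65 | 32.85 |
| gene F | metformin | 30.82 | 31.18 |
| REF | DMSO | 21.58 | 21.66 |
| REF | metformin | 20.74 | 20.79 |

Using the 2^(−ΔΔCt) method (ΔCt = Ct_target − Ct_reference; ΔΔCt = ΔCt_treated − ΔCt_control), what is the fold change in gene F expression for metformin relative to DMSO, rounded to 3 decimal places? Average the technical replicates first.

Mean Ct: gene F DMSO 32.750; gene F metformin 31.000; REF DMSO 21.620; REF metformin 20.765
ΔCt(DMSO) = 32.750 − 21.620 = 11.130
ΔCt(metformin) = 31.000 − 20.765 = 10.235
ΔΔCt = 10.235 − 11.130 = -0.895
Fold change = 2^(−(-0.895)) = 2^0.895 = 1.8596

1.860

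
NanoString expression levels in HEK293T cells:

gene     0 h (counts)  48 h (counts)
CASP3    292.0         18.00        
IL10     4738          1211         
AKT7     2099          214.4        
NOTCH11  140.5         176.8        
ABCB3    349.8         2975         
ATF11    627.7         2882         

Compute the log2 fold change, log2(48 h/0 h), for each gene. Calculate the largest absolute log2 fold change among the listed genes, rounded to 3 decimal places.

4.020

log2(18.00/292.0) = -4.020  (CASP3)
log2(1211/4738) = -1.968  (IL10)
log2(214.4/2099) = -3.291  (AKT7)
log2(176.8/140.5) = 0.332  (NOTCH11)
log2(2975/349.8) = 3.088  (ABCB3)
log2(2882/627.7) = 2.199  (ATF11)
The largest magnitude belongs to CASP3.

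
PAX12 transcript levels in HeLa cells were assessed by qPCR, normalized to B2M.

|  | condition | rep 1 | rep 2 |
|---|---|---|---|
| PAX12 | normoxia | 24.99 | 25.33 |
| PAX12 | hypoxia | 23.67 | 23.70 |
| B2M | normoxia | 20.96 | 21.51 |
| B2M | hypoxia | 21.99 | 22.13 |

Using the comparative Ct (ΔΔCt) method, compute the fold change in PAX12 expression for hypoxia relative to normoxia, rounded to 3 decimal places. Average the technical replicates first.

Mean Ct: PAX12 normoxia 25.160; PAX12 hypoxia 23.685; B2M normoxia 21.235; B2M hypoxia 22.060
ΔCt(normoxia) = 25.160 − 21.235 = 3.925
ΔCt(hypoxia) = 23.685 − 22.060 = 1.625
ΔΔCt = 1.625 − 3.925 = -2.300
Fold change = 2^(−(-2.300)) = 2^2.300 = 4.9246

4.925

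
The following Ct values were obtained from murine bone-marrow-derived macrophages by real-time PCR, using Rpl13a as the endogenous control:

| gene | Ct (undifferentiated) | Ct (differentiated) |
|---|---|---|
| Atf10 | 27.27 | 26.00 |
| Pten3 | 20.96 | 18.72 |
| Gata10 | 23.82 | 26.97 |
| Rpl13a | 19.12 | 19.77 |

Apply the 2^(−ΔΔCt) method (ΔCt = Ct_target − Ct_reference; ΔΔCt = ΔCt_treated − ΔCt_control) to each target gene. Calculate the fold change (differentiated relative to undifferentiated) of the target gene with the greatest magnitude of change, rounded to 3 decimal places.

7.413

Atf10: ΔΔCt = (26.00−19.77) − (27.27−19.12) = 6.23 − 8.15 = -1.92; fold change = 2^1.92 = 3.784
Pten3: ΔΔCt = (18.72−19.77) − (20.96−19.12) = -1.05 − 1.84 = -2.89; fold change = 2^2.89 = 7.413
Gata10: ΔΔCt = (26.97−19.77) − (23.82−19.12) = 7.20 − 4.70 = 2.50; fold change = 2^-2.50 = 0.177
Pten3 has the largest |ΔΔCt| = 2.89.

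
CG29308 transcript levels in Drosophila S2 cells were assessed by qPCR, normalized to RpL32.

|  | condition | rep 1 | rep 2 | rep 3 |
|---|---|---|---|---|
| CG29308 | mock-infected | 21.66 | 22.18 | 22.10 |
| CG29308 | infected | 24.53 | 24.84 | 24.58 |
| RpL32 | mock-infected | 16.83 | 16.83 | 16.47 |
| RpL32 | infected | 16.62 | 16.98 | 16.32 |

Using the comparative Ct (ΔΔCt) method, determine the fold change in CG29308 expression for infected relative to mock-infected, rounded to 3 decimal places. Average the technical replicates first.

Mean Ct: CG29308 mock-infected 21.980; CG29308 infected 24.650; RpL32 mock-infected 16.710; RpL32 infected 16.640
ΔCt(mock-infected) = 21.980 − 16.710 = 5.270
ΔCt(infected) = 24.650 − 16.640 = 8.010
ΔΔCt = 8.010 − 5.270 = 2.740
Fold change = 2^(−2.740) = 0.1497

0.150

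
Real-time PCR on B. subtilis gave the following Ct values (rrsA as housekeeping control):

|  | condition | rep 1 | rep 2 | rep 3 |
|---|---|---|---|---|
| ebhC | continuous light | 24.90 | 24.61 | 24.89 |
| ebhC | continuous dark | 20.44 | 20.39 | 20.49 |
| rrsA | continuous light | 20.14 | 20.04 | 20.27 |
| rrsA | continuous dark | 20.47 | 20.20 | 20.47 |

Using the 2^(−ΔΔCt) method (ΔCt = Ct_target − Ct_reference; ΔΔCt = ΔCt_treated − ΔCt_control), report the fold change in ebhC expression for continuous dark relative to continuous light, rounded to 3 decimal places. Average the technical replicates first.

Mean Ct: ebhC continuous light 24.800; ebhC continuous dark 20.440; rrsA continuous light 20.150; rrsA continuous dark 20.380
ΔCt(continuous light) = 24.800 − 20.150 = 4.650
ΔCt(continuous dark) = 20.440 − 20.380 = 0.060
ΔΔCt = 0.060 − 4.650 = -4.590
Fold change = 2^(−(-4.590)) = 2^4.590 = 24.0839

24.084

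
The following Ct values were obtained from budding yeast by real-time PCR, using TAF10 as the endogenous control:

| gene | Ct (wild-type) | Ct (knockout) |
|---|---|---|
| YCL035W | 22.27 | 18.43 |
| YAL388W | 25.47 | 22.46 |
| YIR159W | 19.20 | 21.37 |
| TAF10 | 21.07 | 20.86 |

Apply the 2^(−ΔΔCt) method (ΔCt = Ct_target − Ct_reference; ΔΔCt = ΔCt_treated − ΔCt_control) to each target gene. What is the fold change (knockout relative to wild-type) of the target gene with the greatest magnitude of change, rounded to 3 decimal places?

12.381

YCL035W: ΔΔCt = (18.43−20.86) − (22.27−21.07) = -2.43 − 1.20 = -3.63; fold change = 2^3.63 = 12.381
YAL388W: ΔΔCt = (22.46−20.86) − (25.47−21.07) = 1.60 − 4.40 = -2.80; fold change = 2^2.80 = 6.964
YIR159W: ΔΔCt = (21.37−20.86) − (19.20−21.07) = 0.51 − (-1.87) = 2.38; fold change = 2^-2.38 = 0.192
YCL035W has the largest |ΔΔCt| = 3.63.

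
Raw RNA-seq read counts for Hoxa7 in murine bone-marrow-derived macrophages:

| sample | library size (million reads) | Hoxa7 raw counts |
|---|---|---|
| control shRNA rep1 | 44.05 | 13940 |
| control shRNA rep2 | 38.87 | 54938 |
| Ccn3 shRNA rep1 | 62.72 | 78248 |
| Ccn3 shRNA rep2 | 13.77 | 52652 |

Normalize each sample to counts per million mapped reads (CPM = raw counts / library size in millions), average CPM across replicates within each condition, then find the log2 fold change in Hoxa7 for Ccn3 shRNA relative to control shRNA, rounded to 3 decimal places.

1.552

CPM(control shRNA rep1) = 13940 / 44.05 = 316.4586
CPM(control shRNA rep2) = 54938 / 38.87 = 1413.3779
CPM(Ccn3 shRNA rep1) = 78248 / 62.72 = 1247.5765
CPM(Ccn3 shRNA rep2) = 52652 / 13.77 = 3823.6747
mean CPM(control shRNA) = 864.9182; mean CPM(Ccn3 shRNA) = 2535.6256
Fold change = 2535.6256 / 864.9182 = 2.93164
log2(2.93164) = 1.5517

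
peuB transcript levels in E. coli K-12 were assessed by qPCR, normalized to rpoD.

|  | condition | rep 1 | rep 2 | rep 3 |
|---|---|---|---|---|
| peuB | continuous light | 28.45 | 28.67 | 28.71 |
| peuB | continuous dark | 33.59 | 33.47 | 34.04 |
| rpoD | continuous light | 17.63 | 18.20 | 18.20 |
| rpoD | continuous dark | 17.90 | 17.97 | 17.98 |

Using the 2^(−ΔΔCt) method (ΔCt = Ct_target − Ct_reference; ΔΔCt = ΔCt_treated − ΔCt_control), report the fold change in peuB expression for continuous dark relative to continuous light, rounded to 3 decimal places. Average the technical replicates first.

Mean Ct: peuB continuous light 28.610; peuB continuous dark 33.700; rpoD continuous light 18.010; rpoD continuous dark 17.950
ΔCt(continuous light) = 28.610 − 18.010 = 10.600
ΔCt(continuous dark) = 33.700 − 17.950 = 15.750
ΔΔCt = 15.750 − 10.600 = 5.150
Fold change = 2^(−5.150) = 0.0282

0.028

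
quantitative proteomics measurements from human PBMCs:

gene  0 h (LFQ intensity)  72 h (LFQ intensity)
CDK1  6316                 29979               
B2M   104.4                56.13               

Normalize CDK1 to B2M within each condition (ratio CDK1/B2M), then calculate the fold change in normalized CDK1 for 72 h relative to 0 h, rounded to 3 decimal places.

8.828

CDK1/B2M (0 h) = 6316 / 104.4 = 60.498
CDK1/B2M (72 h) = 29979 / 56.13 = 534.1
Fold change = 534.1 / 60.498 = 8.8284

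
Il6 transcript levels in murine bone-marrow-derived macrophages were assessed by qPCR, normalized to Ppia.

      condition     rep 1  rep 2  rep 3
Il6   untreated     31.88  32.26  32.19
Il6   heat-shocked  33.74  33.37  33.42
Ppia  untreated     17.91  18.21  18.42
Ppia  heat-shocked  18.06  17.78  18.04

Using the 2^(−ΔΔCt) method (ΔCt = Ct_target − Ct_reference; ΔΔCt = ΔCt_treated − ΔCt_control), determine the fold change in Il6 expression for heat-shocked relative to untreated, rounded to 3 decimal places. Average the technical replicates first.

Mean Ct: Il6 untreated 32.110; Il6 heat-shocked 33.510; Ppia untreated 18.180; Ppia heat-shocked 17.960
ΔCt(untreated) = 32.110 − 18.180 = 13.930
ΔCt(heat-shocked) = 33.510 − 17.960 = 15.550
ΔΔCt = 15.550 − 13.930 = 1.620
Fold change = 2^(−1.620) = 0.3253

0.325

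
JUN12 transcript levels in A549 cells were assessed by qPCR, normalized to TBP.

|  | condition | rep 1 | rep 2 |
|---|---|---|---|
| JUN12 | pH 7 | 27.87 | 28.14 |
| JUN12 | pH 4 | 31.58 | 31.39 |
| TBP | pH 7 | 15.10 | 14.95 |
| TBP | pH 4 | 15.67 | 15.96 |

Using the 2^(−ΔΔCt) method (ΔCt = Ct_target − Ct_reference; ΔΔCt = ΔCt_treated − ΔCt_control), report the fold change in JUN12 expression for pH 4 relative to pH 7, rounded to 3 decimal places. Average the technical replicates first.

0.155

Mean Ct: JUN12 pH 7 28.005; JUN12 pH 4 31.485; TBP pH 7 15.025; TBP pH 4 15.815
ΔCt(pH 7) = 28.005 − 15.025 = 12.980
ΔCt(pH 4) = 31.485 − 15.815 = 15.670
ΔΔCt = 15.670 − 12.980 = 2.690
Fold change = 2^(−2.690) = 0.1550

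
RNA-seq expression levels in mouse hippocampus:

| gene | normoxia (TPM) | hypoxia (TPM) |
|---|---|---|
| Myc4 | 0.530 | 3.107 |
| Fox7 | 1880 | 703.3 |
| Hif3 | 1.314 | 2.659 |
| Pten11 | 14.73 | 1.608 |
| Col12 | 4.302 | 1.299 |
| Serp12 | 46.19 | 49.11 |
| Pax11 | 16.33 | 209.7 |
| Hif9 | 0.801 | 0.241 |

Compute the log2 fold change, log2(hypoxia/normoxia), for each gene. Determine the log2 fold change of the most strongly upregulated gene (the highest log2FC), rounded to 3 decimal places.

log2(3.107/0.530) = 2.551  (Myc4)
log2(703.3/1880) = -1.419  (Fox7)
log2(2.659/1.314) = 1.017  (Hif3)
log2(1.608/14.73) = -3.195  (Pten11)
log2(1.299/4.302) = -1.728  (Col12)
log2(49.11/46.19) = 0.088  (Serp12)
log2(209.7/16.33) = 3.683  (Pax11)
log2(0.241/0.801) = -1.733  (Hif9)
Pax11 is most strongly upregulated.

3.683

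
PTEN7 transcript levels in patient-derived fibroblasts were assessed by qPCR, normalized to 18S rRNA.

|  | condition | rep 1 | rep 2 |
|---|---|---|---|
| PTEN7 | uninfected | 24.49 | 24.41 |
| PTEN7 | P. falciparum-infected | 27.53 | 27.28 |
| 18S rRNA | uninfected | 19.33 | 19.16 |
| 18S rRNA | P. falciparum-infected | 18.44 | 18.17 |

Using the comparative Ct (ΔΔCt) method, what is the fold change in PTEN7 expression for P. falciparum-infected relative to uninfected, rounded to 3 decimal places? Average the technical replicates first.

0.067

Mean Ct: PTEN7 uninfected 24.450; PTEN7 P. falciparum-infected 27.405; 18S rRNA uninfected 19.245; 18S rRNA P. falciparum-infected 18.305
ΔCt(uninfected) = 24.450 − 19.245 = 5.205
ΔCt(P. falciparum-infected) = 27.405 − 18.305 = 9.100
ΔΔCt = 9.100 − 5.205 = 3.895
Fold change = 2^(−3.895) = 0.0672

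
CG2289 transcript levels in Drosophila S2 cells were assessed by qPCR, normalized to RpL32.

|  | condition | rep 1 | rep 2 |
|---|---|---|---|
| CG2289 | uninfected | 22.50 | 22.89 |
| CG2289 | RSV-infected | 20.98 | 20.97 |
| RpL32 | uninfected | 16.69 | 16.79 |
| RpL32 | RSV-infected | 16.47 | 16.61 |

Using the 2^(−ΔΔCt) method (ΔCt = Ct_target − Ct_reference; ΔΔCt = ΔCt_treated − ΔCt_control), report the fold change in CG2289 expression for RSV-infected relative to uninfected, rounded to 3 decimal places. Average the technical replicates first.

2.868

Mean Ct: CG2289 uninfected 22.695; CG2289 RSV-infected 20.975; RpL32 uninfected 16.740; RpL32 RSV-infected 16.540
ΔCt(uninfected) = 22.695 − 16.740 = 5.955
ΔCt(RSV-infected) = 20.975 − 16.540 = 4.435
ΔΔCt = 4.435 − 5.955 = -1.520
Fold change = 2^(−(-1.520)) = 2^1.520 = 2.8679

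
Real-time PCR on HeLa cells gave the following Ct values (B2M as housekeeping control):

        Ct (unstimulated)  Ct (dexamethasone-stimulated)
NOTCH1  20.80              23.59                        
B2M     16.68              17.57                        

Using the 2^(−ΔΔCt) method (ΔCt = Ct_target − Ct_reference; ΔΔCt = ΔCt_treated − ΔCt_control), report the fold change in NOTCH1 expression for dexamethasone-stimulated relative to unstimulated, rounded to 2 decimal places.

0.27

ΔCt(unstimulated) = 20.800 − 16.680 = 4.120
ΔCt(dexamethasone-stimulated) = 23.590 − 17.570 = 6.020
ΔΔCt = 6.020 − 4.120 = 1.900
Fold change = 2^(−1.900) = 0.268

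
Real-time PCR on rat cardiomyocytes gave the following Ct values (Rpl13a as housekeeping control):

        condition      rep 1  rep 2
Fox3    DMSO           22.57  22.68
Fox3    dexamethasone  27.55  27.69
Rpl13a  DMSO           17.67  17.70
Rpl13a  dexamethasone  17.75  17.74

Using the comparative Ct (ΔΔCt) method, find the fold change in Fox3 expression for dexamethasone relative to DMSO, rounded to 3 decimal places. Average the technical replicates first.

Mean Ct: Fox3 DMSO 22.625; Fox3 dexamethasone 27.620; Rpl13a DMSO 17.685; Rpl13a dexamethasone 17.745
ΔCt(DMSO) = 22.625 − 17.685 = 4.940
ΔCt(dexamethasone) = 27.620 − 17.745 = 9.875
ΔΔCt = 9.875 − 4.940 = 4.935
Fold change = 2^(−4.935) = 0.0327

0.033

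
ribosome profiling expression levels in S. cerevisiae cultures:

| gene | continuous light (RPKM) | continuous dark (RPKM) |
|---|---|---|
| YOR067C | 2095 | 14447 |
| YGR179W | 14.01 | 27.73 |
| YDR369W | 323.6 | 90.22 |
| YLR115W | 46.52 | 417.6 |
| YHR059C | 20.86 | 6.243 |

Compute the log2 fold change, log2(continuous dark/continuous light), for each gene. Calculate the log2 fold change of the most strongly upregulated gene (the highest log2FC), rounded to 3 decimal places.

3.166

log2(14447/2095) = 2.786  (YOR067C)
log2(27.73/14.01) = 0.985  (YGR179W)
log2(90.22/323.6) = -1.843  (YDR369W)
log2(417.6/46.52) = 3.166  (YLR115W)
log2(6.243/20.86) = -1.740  (YHR059C)
YLR115W is most strongly upregulated.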